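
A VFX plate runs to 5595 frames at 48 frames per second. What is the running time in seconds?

Running time = 5595 / (48) = 116.5625 s.

116.5625 seconds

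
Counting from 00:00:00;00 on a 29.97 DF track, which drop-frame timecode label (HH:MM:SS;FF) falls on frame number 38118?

00:21:11;26

Each 10-minute DF block holds 10 × 60 × 30 − 9 × 2 = 17982 frames. 38118 ÷ 17982 → 2 full blocks, remainder 2154.
Within the partial block the first minute is 1800 frames and each further minute 1798, so 1 further minute boundary passed. Total skipped labels = 18 × 2 + 2 × 1 = 38.
Non-drop label index = 38118 + 38 = 38156; at 30 labels/s that is 00:21:11:26, i.e. DF 00:21:11;26.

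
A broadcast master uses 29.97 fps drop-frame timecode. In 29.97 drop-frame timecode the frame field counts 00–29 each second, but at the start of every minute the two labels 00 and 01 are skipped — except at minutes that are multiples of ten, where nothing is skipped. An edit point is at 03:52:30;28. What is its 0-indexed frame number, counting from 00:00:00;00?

As if non-drop at 30 labels/s: (3 × 3600 + 52 × 60 + 30) × 30 + 28 = 418528.
Minute boundaries passed: 232; those not divisible by 10: 232 − 23 = 209; dropped labels = 2 × 209 = 418.
Actual frame index = 418528 − 418 = 418110.

418110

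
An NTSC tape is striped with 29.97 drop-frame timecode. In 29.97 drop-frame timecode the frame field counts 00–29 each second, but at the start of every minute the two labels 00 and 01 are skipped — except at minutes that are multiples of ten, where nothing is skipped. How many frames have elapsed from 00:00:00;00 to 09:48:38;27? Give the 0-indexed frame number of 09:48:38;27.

1058507

Complete 10-minute blocks: 58, each 17982 frames → 1042956.
Remaining 8 whole minutes in the current block: 1800 + 7 × 1798 = 14386 frames.
Within the current minute: 38 × 30 + 27 − 2 = 1165 (labels ;00/;01 skipped at this minute). Total = 1042956 + 14386 + 1165 = 1058507.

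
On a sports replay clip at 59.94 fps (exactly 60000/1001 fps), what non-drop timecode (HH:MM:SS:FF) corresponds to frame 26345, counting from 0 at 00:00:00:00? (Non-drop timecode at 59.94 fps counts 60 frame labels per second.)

00:07:19:05

26345 ÷ 60 = 439 full seconds, remainder 5 frames.
439 s = 0 h 7 min 19 s.
Timecode: 00:07:19:05.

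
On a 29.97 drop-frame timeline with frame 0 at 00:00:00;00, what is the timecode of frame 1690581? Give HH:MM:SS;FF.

Each 10-minute DF block holds 10 × 60 × 30 − 9 × 2 = 17982 frames. 1690581 ÷ 17982 → 94 full blocks, remainder 273.
Within the partial block the first minute is 1800 frames and each further minute 1798, so 0 further minute boundaries passed. Total skipped labels = 18 × 94 + 2 × 0 = 1692.
Non-drop label index = 1690581 + 1692 = 1692273; at 30 labels/s that is 15:40:09:03, i.e. DF 15:40:09;03.

15:40:09;03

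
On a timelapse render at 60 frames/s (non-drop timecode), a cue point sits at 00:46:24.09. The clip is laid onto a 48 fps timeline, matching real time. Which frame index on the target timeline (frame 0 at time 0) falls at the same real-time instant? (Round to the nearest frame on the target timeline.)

frame 133639

Source frame index: (0×3600 + 46×60 + 24) × 60 + 9 = 167049.
Real time: 167049 / (60) = 55683/20 s.
Target frame: (55683/20) × (48) = 668196/5 ≈ 133639.200 → 133639.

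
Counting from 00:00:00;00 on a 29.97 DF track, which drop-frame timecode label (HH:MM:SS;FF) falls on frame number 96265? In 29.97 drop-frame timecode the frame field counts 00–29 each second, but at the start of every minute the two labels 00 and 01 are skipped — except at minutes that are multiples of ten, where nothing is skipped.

00:53:32;01

Each 10-minute DF block holds 10 × 60 × 30 − 9 × 2 = 17982 frames. 96265 ÷ 17982 → 5 full blocks, remainder 6355.
Within the partial block the first minute is 1800 frames and each further minute 1798, so 3 further minute boundaries passed. Total skipped labels = 18 × 5 + 2 × 3 = 96.
Non-drop label index = 96265 + 96 = 96361; at 30 labels/s that is 00:53:32:01, i.e. DF 00:53:32;01.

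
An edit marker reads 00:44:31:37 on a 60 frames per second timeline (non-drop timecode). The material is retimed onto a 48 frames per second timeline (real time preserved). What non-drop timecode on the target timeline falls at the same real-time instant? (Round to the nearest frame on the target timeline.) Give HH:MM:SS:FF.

Source frame index: (0×3600 + 44×60 + 31) × 60 + 37 = 160297.
Real time: 160297 / (60) = 160297/60 s.
Target frame: (160297/60) × (48) = 641188/5 ≈ 128237.600 → 128238.
At 48 labels/s: frame 128238 → 00:44:31:30.

00:44:31:30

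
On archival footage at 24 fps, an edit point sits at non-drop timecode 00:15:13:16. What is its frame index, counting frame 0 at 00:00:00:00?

frame 21928

Total seconds to the label: (0 × 3600 + 15 × 60 + 13) = 913.
Frame index = 913 × 24 + 16 = 21928.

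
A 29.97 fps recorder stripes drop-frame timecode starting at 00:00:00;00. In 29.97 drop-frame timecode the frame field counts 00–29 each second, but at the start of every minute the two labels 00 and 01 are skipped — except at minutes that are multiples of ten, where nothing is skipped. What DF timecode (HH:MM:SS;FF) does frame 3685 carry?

00:02:02;29

Ten DF minutes hold 17982 frames, so frame 3685 lies in block 0 (frames 0–17981) with 3685 frames into that block.
The block's first minute is 1800 frames and the rest 1798 each; 3685 frames reaches minute 2, so 0 × 18 + 2 × 2 = 4 labels have been skipped so far.
Adding those back, label number 3685 + 4 = 3689 at 30 labels/s is 122 s + 29 f = 0 h 2 min 2 s frame 29, i.e. 00:02:02;29.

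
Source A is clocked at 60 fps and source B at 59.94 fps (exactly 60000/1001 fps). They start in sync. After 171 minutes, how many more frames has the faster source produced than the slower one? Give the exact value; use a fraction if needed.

171 min = 10260 s.
A emits 60 × 10260 = 615600 frames; B emits 60000/1001 × 10260 = 615600000/1001.
Difference = 615600/1001 frames (≈ 614.9850); B is behind A.

615600/1001 frames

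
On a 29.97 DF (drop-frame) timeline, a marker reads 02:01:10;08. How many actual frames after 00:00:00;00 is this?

217890

As if non-drop at 30 labels/s: (2 × 3600 + 1 × 60 + 10) × 30 + 8 = 218108.
Minute boundaries passed: 121; those not divisible by 10: 121 − 12 = 109; dropped labels = 2 × 109 = 218.
Actual frame index = 218108 − 218 = 217890.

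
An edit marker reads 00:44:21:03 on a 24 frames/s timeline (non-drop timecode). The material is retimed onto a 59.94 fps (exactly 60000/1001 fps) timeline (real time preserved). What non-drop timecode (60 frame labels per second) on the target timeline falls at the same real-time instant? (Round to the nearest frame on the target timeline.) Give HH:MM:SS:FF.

00:44:18:28

Source frame index: (0×3600 + 44×60 + 21) × 24 + 3 = 63867.
Real time: 63867 / (24) = 21289/8 s.
Target frame: (21289/8) × (60000/1001) = 159667500/1001 ≈ 159507.992 → 159508.
At 60 labels/s: frame 159508 → 00:44:18:28.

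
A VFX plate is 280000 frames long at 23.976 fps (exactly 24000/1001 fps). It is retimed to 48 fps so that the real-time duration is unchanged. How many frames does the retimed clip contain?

Target frames = source frames × (target rate / source rate) = 280000 × (48)/(24000/1001) = 280000 × 1001/500 = 560560.

560560 frames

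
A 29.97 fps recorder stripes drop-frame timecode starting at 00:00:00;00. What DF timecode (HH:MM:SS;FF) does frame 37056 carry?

Ten DF minutes hold 17982 frames, so frame 37056 lies in block 2 (frames 35964–53945) with 1092 frames into that block.
The block's first minute is 1800 frames and the rest 1798 each; 1092 frames reaches minute 0, so 2 × 18 + 0 × 2 = 36 labels have been skipped so far.
Adding those back, label number 37056 + 36 = 37092 at 30 labels/s is 1236 s + 12 f = 0 h 20 min 36 s frame 12, i.e. 00:20:36;12.

00:20:36;12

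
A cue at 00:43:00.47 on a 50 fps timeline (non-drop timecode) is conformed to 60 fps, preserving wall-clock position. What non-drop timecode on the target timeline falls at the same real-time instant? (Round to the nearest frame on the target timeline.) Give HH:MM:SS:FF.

00:43:00:56

Source frame index: (0×3600 + 43×60 + 0) × 50 + 47 = 129047.
Real time: 129047 / (50) = 129047/50 s.
Target frame: (129047/50) × (60) = 774282/5 ≈ 154856.400 → 154856.
At 60 labels/s: frame 154856 → 00:43:00:56.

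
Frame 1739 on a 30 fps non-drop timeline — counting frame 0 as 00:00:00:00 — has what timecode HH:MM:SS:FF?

00:00:57:29

1739 ÷ 30 = 57 full seconds, remainder 29 frames.
57 s = 0 h 0 min 57 s.
Timecode: 00:00:57:29.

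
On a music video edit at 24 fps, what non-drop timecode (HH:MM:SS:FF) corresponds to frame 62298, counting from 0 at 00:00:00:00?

00:43:15:18

62298 ÷ 24 = 2595 full seconds, remainder 18 frames.
2595 s = 0 h 43 min 15 s.
Timecode: 00:43:15:18.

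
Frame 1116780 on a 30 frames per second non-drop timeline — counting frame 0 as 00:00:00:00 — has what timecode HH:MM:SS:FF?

10:20:26:00

1116780 ÷ 30 = 37226 full seconds, remainder 0 frames.
37226 s = 10 h 20 min 26 s.
Timecode: 10:20:26:00.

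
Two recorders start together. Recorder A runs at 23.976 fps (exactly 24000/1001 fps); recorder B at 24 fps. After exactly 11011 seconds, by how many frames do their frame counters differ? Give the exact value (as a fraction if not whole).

A emits 24000/1001 × 11011 = 264000 frames; B emits 24 × 11011 = 264264.
Difference = 264 frames; B is ahead of A.

264 frames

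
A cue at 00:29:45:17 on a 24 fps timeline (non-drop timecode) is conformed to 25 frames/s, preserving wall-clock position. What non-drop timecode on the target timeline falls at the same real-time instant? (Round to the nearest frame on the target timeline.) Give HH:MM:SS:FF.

00:29:45:18

Source frame index: (0×3600 + 29×60 + 45) × 24 + 17 = 42857.
Real time: 42857 / (24) = 42857/24 s.
Target frame: (42857/24) × (25) = 1071425/24 ≈ 44642.708 → 44643.
At 25 labels/s: frame 44643 → 00:29:45:18.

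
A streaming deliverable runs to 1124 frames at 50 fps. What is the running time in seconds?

22.48 seconds

Running time = 1124 / (50) = 22.48 s.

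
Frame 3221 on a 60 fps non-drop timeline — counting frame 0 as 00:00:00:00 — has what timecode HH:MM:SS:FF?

00:00:53:41

3221 ÷ 60 = 53 full seconds, remainder 41 frames.
53 s = 0 h 0 min 53 s.
Timecode: 00:00:53:41.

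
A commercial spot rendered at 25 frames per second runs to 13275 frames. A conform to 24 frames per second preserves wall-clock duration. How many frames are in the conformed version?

12744 frames

Target frames = source frames × (target rate / source rate) = 13275 × (24)/(25) = 13275 × 24/25 = 12744.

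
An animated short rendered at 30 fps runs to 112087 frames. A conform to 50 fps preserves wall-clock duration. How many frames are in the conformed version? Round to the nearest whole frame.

186812 frames

Frames at target rate = 112087 × (50) / (30) = 560435/3 ≈ 186811.667.
Nearest whole frame: 186812.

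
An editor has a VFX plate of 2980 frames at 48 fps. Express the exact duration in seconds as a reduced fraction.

Running time = 2980 ÷ (48) = 2980 × 1/48 = 745/12 s.

745/12 seconds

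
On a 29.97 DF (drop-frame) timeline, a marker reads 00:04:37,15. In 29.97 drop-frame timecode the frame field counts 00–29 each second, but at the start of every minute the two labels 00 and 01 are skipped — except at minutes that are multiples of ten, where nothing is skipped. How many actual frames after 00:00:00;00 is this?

8317

Complete 10-minute blocks: 0, each 17982 frames → 0.
Remaining 4 whole minutes in the current block: 1800 + 3 × 1798 = 7194 frames.
Within the current minute: 37 × 30 + 15 − 2 = 1123 (labels ;00/;01 skipped at this minute). Total = 0 + 7194 + 1123 = 8317.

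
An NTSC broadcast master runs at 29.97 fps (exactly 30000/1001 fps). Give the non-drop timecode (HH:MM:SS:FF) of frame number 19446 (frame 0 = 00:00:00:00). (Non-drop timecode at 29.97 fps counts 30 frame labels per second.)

19446 ÷ 30 = 648 full seconds, remainder 6 frames.
648 s = 0 h 10 min 48 s.
Timecode: 00:10:48:06.

00:10:48:06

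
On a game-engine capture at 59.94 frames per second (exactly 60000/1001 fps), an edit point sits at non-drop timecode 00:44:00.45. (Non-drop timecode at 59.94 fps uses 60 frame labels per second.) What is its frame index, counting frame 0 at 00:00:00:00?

Total seconds to the label: (0 × 3600 + 44 × 60 + 0) = 2640.
Frame index = 2640 × 60 + 45 = 158445.

158445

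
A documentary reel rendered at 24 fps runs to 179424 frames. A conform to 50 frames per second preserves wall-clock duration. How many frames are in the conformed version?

373800 frames

Target frames = source frames × (target rate / source rate) = 179424 × (50)/(24) = 179424 × 25/12 = 373800.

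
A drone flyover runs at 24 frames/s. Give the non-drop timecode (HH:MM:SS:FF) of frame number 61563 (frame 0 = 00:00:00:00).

61563 ÷ 24 = 2565 full seconds, remainder 3 frames.
2565 s = 0 h 42 min 45 s.
Timecode: 00:42:45:03.

00:42:45:03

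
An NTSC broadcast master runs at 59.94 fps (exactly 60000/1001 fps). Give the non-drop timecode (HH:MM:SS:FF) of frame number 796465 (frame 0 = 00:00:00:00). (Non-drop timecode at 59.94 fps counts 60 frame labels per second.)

03:41:14:25

796465 ÷ 60 = 13274 full seconds, remainder 25 frames.
13274 s = 3 h 41 min 14 s.
Timecode: 03:41:14:25.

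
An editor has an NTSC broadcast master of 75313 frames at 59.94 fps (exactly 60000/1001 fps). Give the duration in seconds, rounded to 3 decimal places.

1256.472 seconds

Running time = 75313 × 1001/60000 = 75388313/60000 s ≈ 1256.472 s.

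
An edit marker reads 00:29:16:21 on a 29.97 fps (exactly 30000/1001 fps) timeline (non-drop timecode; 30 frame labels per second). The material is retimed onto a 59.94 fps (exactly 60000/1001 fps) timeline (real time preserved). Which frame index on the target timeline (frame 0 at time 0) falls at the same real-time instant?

Source frame index: (0×3600 + 29×60 + 16) × 30 + 21 = 52701.
Real time: 52701 / (30000/1001) = 17584567/10000 s.
Target frame: (17584567/10000) × (60000/1001) = 105402.

frame 105402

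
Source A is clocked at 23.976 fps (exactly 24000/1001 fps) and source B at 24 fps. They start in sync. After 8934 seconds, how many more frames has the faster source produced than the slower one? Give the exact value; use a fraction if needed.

214416/1001 frames

A emits 24000/1001 × 8934 = 214416000/1001 frames; B emits 24 × 8934 = 214416.
Difference = 214416/1001 frames (≈ 214.2018); B is ahead of A.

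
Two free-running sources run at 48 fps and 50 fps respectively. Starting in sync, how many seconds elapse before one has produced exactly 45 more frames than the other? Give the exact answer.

22.5 seconds

The gap grows by |50 − 48| = 2 frames per second.
Time for a 45-frame gap: 45 ÷ (2) = 22.5 s.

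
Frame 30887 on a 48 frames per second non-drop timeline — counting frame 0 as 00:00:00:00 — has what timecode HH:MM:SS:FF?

00:10:43:23

30887 ÷ 48 = 643 full seconds, remainder 23 frames.
643 s = 0 h 10 min 43 s.
Timecode: 00:10:43:23.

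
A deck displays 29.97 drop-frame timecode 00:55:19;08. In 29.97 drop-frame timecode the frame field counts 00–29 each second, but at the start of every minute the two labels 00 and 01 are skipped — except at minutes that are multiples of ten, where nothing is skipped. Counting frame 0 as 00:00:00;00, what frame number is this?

99478

Complete 10-minute blocks: 5, each 17982 frames → 89910.
Remaining 5 whole minutes in the current block: 1800 + 4 × 1798 = 8992 frames.
Within the current minute: 19 × 30 + 8 − 2 = 576 (labels ;00/;01 skipped at this minute). Total = 89910 + 8992 + 576 = 99478.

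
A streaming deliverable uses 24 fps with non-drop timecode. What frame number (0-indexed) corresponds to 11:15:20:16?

972496

Total seconds to the label: (11 × 3600 + 15 × 60 + 20) = 40520.
Frame index = 40520 × 24 + 16 = 972496.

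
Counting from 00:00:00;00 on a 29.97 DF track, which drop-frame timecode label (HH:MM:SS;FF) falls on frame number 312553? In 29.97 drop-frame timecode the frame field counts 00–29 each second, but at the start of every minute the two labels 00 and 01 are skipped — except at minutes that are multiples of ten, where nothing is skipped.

02:53:48;25

Each 10-minute DF block holds 10 × 60 × 30 − 9 × 2 = 17982 frames. 312553 ÷ 17982 → 17 full blocks, remainder 6859.
Within the partial block the first minute is 1800 frames and each further minute 1798, so 3 further minute boundaries passed. Total skipped labels = 18 × 17 + 2 × 3 = 312.
Non-drop label index = 312553 + 312 = 312865; at 30 labels/s that is 02:53:48:25, i.e. DF 02:53:48;25.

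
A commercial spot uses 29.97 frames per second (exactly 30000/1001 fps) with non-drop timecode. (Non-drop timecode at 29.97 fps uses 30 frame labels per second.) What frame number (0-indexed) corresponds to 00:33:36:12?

frame 60492

Total seconds to the label: (0 × 3600 + 33 × 60 + 36) = 2016.
Frame index = 2016 × 30 + 12 = 60492.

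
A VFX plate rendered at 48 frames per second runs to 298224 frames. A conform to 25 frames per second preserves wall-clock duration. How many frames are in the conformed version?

155325 frames

Target frames = source frames × (target rate / source rate) = 298224 × (25)/(48) = 298224 × 25/48 = 155325.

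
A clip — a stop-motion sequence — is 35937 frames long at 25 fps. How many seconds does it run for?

1437.48 seconds

Running time = 35937 / (25) = 1437.48 s.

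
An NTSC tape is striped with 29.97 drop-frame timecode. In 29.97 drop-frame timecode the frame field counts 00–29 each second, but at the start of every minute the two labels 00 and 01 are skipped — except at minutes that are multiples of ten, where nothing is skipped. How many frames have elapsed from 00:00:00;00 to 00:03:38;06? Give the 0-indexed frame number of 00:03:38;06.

As if non-drop at 30 labels/s: (0 × 3600 + 3 × 60 + 38) × 30 + 6 = 6546.
Minute boundaries passed: 3; those not divisible by 10: 3 − 0 = 3; dropped labels = 2 × 3 = 6.
Actual frame index = 6546 − 6 = 6540.

6540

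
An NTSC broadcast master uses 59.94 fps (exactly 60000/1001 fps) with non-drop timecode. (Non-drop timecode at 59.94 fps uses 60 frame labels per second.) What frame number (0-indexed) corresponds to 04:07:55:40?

frame 892540

Total seconds to the label: (4 × 3600 + 7 × 60 + 55) = 14875.
Frame index = 14875 × 60 + 40 = 892540.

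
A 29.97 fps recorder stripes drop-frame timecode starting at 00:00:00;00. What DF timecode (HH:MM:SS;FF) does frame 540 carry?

00:00:18;00

Each 10-minute DF block holds 10 × 60 × 30 − 9 × 2 = 17982 frames. 540 ÷ 17982 → 0 full blocks, remainder 540.
Within the partial block the first minute is 1800 frames and each further minute 1798, so 0 further minute boundaries passed. Total skipped labels = 18 × 0 + 2 × 0 = 0.
Non-drop label index = 540 + 0 = 540; at 30 labels/s that is 00:00:18:00, i.e. DF 00:00:18;00.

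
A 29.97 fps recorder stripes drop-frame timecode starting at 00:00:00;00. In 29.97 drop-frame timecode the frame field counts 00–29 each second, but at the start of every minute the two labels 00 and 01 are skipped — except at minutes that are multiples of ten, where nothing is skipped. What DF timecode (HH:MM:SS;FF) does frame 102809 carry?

Each 10-minute DF block holds 10 × 60 × 30 − 9 × 2 = 17982 frames. 102809 ÷ 17982 → 5 full blocks, remainder 12899.
Within the partial block the first minute is 1800 frames and each further minute 1798, so 7 further minute boundaries passed. Total skipped labels = 18 × 5 + 2 × 7 = 104.
Non-drop label index = 102809 + 104 = 102913; at 30 labels/s that is 00:57:10:13, i.e. DF 00:57:10;13.

00:57:10;13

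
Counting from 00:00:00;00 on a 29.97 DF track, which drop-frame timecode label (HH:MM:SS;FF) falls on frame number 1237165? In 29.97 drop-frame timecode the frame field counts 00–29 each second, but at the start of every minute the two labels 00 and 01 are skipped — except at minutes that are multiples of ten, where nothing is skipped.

Each 10-minute DF block holds 10 × 60 × 30 − 9 × 2 = 17982 frames. 1237165 ÷ 17982 → 68 full blocks, remainder 14389.
Within the partial block the first minute is 1800 frames and each further minute 1798, so 8 further minute boundaries passed. Total skipped labels = 18 × 68 + 2 × 8 = 1240.
Non-drop label index = 1237165 + 1240 = 1238405; at 30 labels/s that is 11:28:00:05, i.e. DF 11:28:00;05.

11:28:00;05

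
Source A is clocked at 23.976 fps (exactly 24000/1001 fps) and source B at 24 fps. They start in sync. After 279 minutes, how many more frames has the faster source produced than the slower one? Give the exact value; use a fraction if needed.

401760/1001 frames

279 min = 16740 s.
A emits 24000/1001 × 16740 = 401760000/1001 frames; B emits 24 × 16740 = 401760.
Difference = 401760/1001 frames (≈ 401.3586); B is ahead of A.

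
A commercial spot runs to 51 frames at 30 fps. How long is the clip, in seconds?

1.7 seconds

Running time = 51 / (30) = 1.7 s.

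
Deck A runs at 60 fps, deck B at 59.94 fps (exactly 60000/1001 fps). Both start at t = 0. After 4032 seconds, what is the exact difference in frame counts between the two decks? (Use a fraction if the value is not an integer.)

34560/143 frames

A emits 60 × 4032 = 241920 frames; B emits 60000/1001 × 4032 = 34560000/143.
Difference = 34560/143 frames (≈ 241.6783); B is behind A.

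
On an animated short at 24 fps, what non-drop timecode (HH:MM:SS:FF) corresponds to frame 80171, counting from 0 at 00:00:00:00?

80171 ÷ 24 = 3340 full seconds, remainder 11 frames.
3340 s = 0 h 55 min 40 s.
Timecode: 00:55:40:11.

00:55:40:11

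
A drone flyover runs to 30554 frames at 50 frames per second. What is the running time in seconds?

Running time = 30554 / (50) = 611.08 s.

611.08 seconds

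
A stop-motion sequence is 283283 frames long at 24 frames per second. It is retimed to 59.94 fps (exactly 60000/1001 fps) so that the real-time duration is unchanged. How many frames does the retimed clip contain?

Target frames = source frames × (target rate / source rate) = 283283 × (60000/1001)/(24) = 283283 × 2500/1001 = 707500.

707500 frames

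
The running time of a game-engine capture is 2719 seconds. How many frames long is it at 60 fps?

163140 frames

Frames = 2719 × 60 = 163140.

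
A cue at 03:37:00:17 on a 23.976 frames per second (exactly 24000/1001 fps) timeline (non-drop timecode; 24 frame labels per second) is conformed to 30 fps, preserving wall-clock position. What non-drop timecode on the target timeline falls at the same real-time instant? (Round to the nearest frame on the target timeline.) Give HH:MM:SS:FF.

Source frame index: (3×3600 + 37×60 + 0) × 24 + 17 = 312497.
Real time: 312497 / (24000/1001) = 312809497/24000 s.
Target frame: (312809497/24000) × (30) = 312809497/800 ≈ 391011.871 → 391012.
At 30 labels/s: frame 391012 → 03:37:13:22.

03:37:13:22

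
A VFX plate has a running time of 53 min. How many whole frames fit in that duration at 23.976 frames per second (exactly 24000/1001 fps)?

76243 frames

53 min = 3180 s.
Frames = 3180 × 24000/1001 = 76320000/1001 ≈ 76243.7562.
Complete frames: 76243.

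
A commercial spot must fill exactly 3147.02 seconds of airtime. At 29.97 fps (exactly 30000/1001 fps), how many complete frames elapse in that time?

94316 frames

Frames = 3147.02 × 30000/1001 = 94410600/1001 ≈ 94316.2837.
Complete frames: 94316.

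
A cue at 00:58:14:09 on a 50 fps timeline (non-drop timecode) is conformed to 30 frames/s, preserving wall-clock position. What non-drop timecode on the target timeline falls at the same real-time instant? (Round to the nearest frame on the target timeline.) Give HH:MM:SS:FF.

Source frame index: (0×3600 + 58×60 + 14) × 50 + 9 = 174709.
Real time: 174709 / (50) = 174709/50 s.
Target frame: (174709/50) × (30) = 524127/5 ≈ 104825.400 → 104825.
At 30 labels/s: frame 104825 → 00:58:14:05.

00:58:14:05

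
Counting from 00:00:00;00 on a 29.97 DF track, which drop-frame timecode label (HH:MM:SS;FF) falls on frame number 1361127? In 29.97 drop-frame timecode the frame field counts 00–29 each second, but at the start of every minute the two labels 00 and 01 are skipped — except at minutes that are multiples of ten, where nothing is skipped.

Each 10-minute DF block holds 10 × 60 × 30 − 9 × 2 = 17982 frames. 1361127 ÷ 17982 → 75 full blocks, remainder 12477.
Within the partial block the first minute is 1800 frames and each further minute 1798, so 6 further minute boundaries passed. Total skipped labels = 18 × 75 + 2 × 6 = 1362.
Non-drop label index = 1361127 + 1362 = 1362489; at 30 labels/s that is 12:36:56:09, i.e. DF 12:36:56;09.

12:36:56;09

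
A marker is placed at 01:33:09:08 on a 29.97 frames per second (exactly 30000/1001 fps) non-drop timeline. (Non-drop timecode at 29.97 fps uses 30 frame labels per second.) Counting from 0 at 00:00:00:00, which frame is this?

frame 167678

Total seconds to the label: (1 × 3600 + 33 × 60 + 9) = 5589.
Frame index = 5589 × 30 + 8 = 167678.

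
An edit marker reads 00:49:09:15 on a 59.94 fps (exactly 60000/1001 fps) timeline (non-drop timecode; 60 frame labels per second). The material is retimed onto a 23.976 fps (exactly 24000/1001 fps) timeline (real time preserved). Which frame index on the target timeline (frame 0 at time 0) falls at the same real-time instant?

Source frame index: (0×3600 + 49×60 + 9) × 60 + 15 = 176955.
Real time: 176955 / (60000/1001) = 11808797/4000 s.
Target frame: (11808797/4000) × (24000/1001) = 70782.

frame 70782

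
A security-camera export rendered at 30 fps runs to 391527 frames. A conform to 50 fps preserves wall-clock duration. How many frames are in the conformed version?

652545 frames

Frames at target rate = 391527 × (50) / (30) = 652545.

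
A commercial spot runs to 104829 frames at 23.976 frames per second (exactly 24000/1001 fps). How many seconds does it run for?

Running time = 104829 / (24000/1001) = 4372.242875 s.

4372.242875 seconds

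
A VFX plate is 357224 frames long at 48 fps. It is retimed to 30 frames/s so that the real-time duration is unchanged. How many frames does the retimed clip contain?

Frames at target rate = 357224 × (30) / (48) = 223265.

223265 frames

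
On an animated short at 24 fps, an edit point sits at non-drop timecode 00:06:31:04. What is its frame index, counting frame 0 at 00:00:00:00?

Total seconds to the label: (0 × 3600 + 6 × 60 + 31) = 391.
Frame index = 391 × 24 + 4 = 9388.

9388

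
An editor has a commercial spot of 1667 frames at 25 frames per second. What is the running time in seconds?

66.68 seconds

Running time = 1667 / (25) = 66.68 s.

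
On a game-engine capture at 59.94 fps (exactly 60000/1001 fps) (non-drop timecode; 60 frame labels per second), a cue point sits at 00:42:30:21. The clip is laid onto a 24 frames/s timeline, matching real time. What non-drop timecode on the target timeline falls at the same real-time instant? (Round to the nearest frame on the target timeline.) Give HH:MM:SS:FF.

Source frame index: (0×3600 + 42×60 + 30) × 60 + 21 = 153021.
Real time: 153021 / (60000/1001) = 51058007/20000 s.
Target frame: (51058007/20000) × (24) = 153174021/2500 ≈ 61269.608 → 61270.
At 24 labels/s: frame 61270 → 00:42:32:22.

00:42:32:22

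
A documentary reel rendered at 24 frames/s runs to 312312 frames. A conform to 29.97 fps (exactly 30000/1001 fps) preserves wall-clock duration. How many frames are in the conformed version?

390000 frames

Target frames = source frames × (target rate / source rate) = 312312 × (30000/1001)/(24) = 312312 × 1250/1001 = 390000.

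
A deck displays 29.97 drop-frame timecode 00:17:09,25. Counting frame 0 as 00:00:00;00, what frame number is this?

30863

As if non-drop at 30 labels/s: (0 × 3600 + 17 × 60 + 9) × 30 + 25 = 30895.
Minute boundaries passed: 17; those not divisible by 10: 17 − 1 = 16; dropped labels = 2 × 16 = 32.
Actual frame index = 30895 − 32 = 30863.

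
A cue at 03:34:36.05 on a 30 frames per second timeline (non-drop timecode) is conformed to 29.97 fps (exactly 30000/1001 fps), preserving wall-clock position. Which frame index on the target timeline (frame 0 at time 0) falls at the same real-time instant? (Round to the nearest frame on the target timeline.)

Source frame index: (3×3600 + 34×60 + 36) × 30 + 5 = 386285.
Real time: 386285 / (30) = 77257/6 s.
Target frame: (77257/6) × (30000/1001) = 386285000/1001 ≈ 385899.101 → 385899.

frame 385899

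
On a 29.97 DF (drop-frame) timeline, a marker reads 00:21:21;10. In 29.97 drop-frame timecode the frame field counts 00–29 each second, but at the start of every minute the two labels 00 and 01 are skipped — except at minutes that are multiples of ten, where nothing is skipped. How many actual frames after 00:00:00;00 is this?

38402

As if non-drop at 30 labels/s: (0 × 3600 + 21 × 60 + 21) × 30 + 10 = 38440.
Minute boundaries passed: 21; those not divisible by 10: 21 − 2 = 19; dropped labels = 2 × 19 = 38.
Actual frame index = 38440 − 38 = 38402.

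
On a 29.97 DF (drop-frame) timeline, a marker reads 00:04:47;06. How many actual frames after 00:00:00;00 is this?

As if non-drop at 30 labels/s: (0 × 3600 + 4 × 60 + 47) × 30 + 6 = 8616.
Minute boundaries passed: 4; those not divisible by 10: 4 − 0 = 4; dropped labels = 2 × 4 = 8.
Actual frame index = 8616 − 8 = 8608.

8608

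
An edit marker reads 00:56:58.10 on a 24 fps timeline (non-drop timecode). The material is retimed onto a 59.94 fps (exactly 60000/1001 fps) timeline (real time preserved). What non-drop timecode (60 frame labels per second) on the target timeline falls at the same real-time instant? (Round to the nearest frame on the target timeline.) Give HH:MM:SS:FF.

00:56:55:00

Source frame index: (0×3600 + 56×60 + 58) × 24 + 10 = 82042.
Real time: 82042 / (24) = 41021/12 s.
Target frame: (41021/12) × (60000/1001) = 205105000/1001 ≈ 204900.100 → 204900.
At 60 labels/s: frame 204900 → 00:56:55:00.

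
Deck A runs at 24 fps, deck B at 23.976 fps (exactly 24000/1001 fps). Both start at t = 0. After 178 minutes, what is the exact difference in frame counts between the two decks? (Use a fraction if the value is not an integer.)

256320/1001 frames

178 min = 10680 s.
A emits 24 × 10680 = 256320 frames; B emits 24000/1001 × 10680 = 256320000/1001.
Difference = 256320/1001 frames (≈ 256.0639); B is behind A.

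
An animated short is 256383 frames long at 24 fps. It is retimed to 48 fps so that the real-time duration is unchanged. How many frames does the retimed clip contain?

Target frames = source frames × (target rate / source rate) = 256383 × (48)/(24) = 256383 × 2 = 512766.

512766 frames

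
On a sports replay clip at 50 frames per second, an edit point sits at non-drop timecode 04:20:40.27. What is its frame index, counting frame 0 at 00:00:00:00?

Total seconds to the label: (4 × 3600 + 20 × 60 + 40) = 15640.
Frame index = 15640 × 50 + 27 = 782027.

frame 782027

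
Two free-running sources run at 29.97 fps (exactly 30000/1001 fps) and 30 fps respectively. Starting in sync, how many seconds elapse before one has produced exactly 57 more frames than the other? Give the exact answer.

1901.9 seconds

The gap grows by |30 − 30000/1001| = 30/1001 frames per second.
Time for a 57-frame gap: 57 ÷ (30/1001) = 1901.9 s.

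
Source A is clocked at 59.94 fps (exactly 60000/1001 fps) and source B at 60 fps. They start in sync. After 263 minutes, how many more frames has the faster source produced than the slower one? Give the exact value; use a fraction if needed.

946800/1001 frames

263 min = 15780 s.
A emits 60000/1001 × 15780 = 946800000/1001 frames; B emits 60 × 15780 = 946800.
Difference = 946800/1001 frames (≈ 945.8541); B is ahead of A.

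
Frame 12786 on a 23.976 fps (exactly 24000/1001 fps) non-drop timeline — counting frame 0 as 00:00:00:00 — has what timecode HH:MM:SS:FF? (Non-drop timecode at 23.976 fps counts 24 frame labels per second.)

12786 ÷ 24 = 532 full seconds, remainder 18 frames.
532 s = 0 h 8 min 52 s.
Timecode: 00:08:52:18.

00:08:52:18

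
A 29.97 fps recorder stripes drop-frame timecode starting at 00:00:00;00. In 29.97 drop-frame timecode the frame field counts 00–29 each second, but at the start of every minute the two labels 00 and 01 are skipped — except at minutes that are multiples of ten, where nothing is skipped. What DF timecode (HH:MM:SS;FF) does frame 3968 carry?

Ten DF minutes hold 17982 frames, so frame 3968 lies in block 0 (frames 0–17981) with 3968 frames into that block.
The block's first minute is 1800 frames and the rest 1798 each; 3968 frames reaches minute 2, so 0 × 18 + 2 × 2 = 4 labels have been skipped so far.
Adding those back, label number 3968 + 4 = 3972 at 30 labels/s is 132 s + 12 f = 0 h 2 min 12 s frame 12, i.e. 00:02:12;12.

00:02:12;12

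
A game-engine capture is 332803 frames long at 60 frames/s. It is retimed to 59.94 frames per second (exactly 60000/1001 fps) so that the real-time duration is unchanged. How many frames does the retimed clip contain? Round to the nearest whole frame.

Frames at target rate = 332803 × (60000/1001) / (60) = 332803000/1001 ≈ 332470.529.
Nearest whole frame: 332471.

332471 frames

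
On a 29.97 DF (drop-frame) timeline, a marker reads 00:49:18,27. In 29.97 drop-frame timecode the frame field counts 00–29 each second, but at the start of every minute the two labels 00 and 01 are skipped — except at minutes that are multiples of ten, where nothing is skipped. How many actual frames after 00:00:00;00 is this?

88677

Complete 10-minute blocks: 4, each 17982 frames → 71928.
Remaining 9 whole minutes in the current block: 1800 + 8 × 1798 = 16184 frames.
Within the current minute: 18 × 30 + 27 − 2 = 565 (labels ;00/;01 skipped at this minute). Total = 71928 + 16184 + 565 = 88677.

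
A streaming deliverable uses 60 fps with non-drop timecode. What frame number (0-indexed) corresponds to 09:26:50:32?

Total seconds to the label: (9 × 3600 + 26 × 60 + 50) = 34010.
Frame index = 34010 × 60 + 32 = 2040632.

2040632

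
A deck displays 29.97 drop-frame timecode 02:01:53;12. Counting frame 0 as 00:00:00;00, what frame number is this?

Complete 10-minute blocks: 12, each 17982 frames → 215784.
Remaining 1 whole minute in the current block: 1800 + 0 × 1798 = 1800 frames.
Within the current minute: 53 × 30 + 12 − 2 = 1600 (labels ;00/;01 skipped at this minute). Total = 215784 + 1800 + 1600 = 219184.

219184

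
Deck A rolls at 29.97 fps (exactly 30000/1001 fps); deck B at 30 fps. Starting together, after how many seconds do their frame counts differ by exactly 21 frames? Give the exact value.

700.7 seconds

The gap grows by |30 − 30000/1001| = 30/1001 frames per second.
Time for a 21-frame gap: 21 ÷ (30/1001) = 700.7 s.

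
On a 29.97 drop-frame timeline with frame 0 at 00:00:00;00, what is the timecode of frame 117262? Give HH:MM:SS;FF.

Each 10-minute DF block holds 10 × 60 × 30 − 9 × 2 = 17982 frames. 117262 ÷ 17982 → 6 full blocks, remainder 9370.
Within the partial block the first minute is 1800 frames and each further minute 1798, so 5 further minute boundaries passed. Total skipped labels = 18 × 6 + 2 × 5 = 118.
Non-drop label index = 117262 + 118 = 117380; at 30 labels/s that is 01:05:12:20, i.e. DF 01:05:12;20.

01:05:12;20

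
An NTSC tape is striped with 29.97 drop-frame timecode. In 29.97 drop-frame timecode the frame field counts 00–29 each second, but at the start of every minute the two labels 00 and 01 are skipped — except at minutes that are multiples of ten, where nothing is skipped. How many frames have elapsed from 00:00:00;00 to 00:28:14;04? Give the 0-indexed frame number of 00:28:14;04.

As if non-drop at 30 labels/s: (0 × 3600 + 28 × 60 + 14) × 30 + 4 = 50824.
Minute boundaries passed: 28; those not divisible by 10: 28 − 2 = 26; dropped labels = 2 × 26 = 52.
Actual frame index = 50824 − 52 = 50772.

50772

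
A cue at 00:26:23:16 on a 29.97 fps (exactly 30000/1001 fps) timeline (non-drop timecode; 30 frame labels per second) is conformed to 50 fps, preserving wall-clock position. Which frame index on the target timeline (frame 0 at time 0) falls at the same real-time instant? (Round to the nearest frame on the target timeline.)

frame 79256

Source frame index: (0×3600 + 26×60 + 23) × 30 + 16 = 47506.
Real time: 47506 / (30000/1001) = 23776753/15000 s.
Target frame: (23776753/15000) × (50) = 23776753/300 ≈ 79255.843 → 79256.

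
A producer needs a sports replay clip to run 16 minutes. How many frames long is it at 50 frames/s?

48000 frames

16 min = 960 s.
Frames = 960 × 50 = 48000.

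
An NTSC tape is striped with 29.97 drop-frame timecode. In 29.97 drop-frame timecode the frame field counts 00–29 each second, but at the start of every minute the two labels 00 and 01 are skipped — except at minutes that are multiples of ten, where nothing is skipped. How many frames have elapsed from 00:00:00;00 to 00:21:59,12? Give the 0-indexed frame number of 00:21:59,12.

As if non-drop at 30 labels/s: (0 × 3600 + 21 × 60 + 59) × 30 + 12 = 39582.
Minute boundaries passed: 21; those not divisible by 10: 21 − 2 = 19; dropped labels = 2 × 19 = 38.
Actual frame index = 39582 − 38 = 39544.

39544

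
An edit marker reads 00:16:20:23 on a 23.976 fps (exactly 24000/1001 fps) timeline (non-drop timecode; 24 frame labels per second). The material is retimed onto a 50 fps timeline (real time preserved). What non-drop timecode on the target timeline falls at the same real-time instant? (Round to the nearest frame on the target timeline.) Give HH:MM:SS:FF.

00:16:21:47

Source frame index: (0×3600 + 16×60 + 20) × 24 + 23 = 23543.
Real time: 23543 / (24000/1001) = 23566543/24000 s.
Target frame: (23566543/24000) × (50) = 23566543/480 ≈ 49096.965 → 49097.
At 50 labels/s: frame 49097 → 00:16:21:47.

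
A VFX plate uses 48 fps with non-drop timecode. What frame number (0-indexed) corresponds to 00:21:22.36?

Total seconds to the label: (0 × 3600 + 21 × 60 + 22) = 1282.
Frame index = 1282 × 48 + 36 = 61572.

61572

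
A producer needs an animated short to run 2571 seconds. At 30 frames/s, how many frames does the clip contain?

77130 frames

Frames = 2571 × 30 = 77130.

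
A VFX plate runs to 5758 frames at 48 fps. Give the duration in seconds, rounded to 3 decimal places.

Running time = 5758 × 1/48 = 2879/24 s ≈ 119.958 s.

119.958 seconds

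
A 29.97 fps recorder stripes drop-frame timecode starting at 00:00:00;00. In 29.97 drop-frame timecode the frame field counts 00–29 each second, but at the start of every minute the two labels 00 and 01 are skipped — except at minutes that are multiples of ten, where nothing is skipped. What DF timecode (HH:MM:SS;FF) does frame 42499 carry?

00:23:38;01

Each 10-minute DF block holds 10 × 60 × 30 − 9 × 2 = 17982 frames. 42499 ÷ 17982 → 2 full blocks, remainder 6535.
Within the partial block the first minute is 1800 frames and each further minute 1798, so 3 further minute boundaries passed. Total skipped labels = 18 × 2 + 2 × 3 = 42.
Non-drop label index = 42499 + 42 = 42541; at 30 labels/s that is 00:23:38:01, i.e. DF 00:23:38;01.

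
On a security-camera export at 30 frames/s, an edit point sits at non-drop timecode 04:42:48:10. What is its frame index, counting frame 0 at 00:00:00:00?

Total seconds to the label: (4 × 3600 + 42 × 60 + 48) = 16968.
Frame index = 16968 × 30 + 10 = 509050.

509050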